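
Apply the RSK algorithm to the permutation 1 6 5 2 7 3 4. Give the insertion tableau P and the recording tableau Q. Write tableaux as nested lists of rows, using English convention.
P = [[1, 2, 3, 4], [5, 7], [6]], Q = [[1, 2, 5, 7], [3, 6], [4]]

Insert each entry of the permutation into P by Schensted row insertion, recording in Q the position of each new cell.

Insert 1: appended to row 1. P = [[1]].
Insert 6: appended to row 1. P = [[1, 6]].
Insert 5: 5 bumps 6 from row 1; 6 starts row 2. P = [[1, 5], [6]].
Insert 2: 2 bumps 5 from row 1; 5 bumps 6 from row 2; 6 starts row 3. P = [[1, 2], [5], [6]].
Insert 7: appended to row 1. P = [[1, 2, 7], [5], [6]].
Insert 3: 3 bumps 7 from row 1; 7 appends to row 2. P = [[1, 2, 3], [5, 7], [6]].
Insert 4: appended to row 1. P = [[1, 2, 3, 4], [5, 7], [6]].

So P = [[1, 2, 3, 4], [5, 7], [6]], Q = [[1, 2, 5, 7], [3, 6], [4]].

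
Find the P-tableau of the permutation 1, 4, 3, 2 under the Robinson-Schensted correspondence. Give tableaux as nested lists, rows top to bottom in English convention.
P = [[1, 2], [3], [4]]

Insert 1: appended to row 1. P = [[1]].
Insert 4: appended to row 1. P = [[1, 4]].
Insert 3: 3 bumps 4 from row 1; 4 starts row 2. P = [[1, 3], [4]].
Insert 2: 2 bumps 3 from row 1; 3 bumps 4 from row 2; 4 starts row 3. P = [[1, 2], [3], [4]].

So P = [[1, 2], [3], [4]].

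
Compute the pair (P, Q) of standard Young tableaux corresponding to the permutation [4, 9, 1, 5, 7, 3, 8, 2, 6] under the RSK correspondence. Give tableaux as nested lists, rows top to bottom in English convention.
P = [[1, 2, 6, 8], [3, 5, 7], [4], [9]], Q = [[1, 2, 5, 7], [3, 4, 9], [6], [8]]

Insert each entry of the permutation into P by Schensted row insertion, recording in Q the position of each new cell.

Insert 4: appended to row 1. P = [[4]].
Insert 9: appended to row 1. P = [[4, 9]].
Insert 1: 1 bumps 4 from row 1; 4 starts row 2. P = [[1, 9], [4]].
Insert 5: 5 bumps 9 from row 1; 9 appends to row 2. P = [[1, 5], [4, 9]].
Insert 7: appended to row 1. P = [[1, 5, 7], [4, 9]].
Insert 3: 3 bumps 5 from row 1; 5 bumps 9 from row 2; 9 starts row 3. P = [[1, 3, 7], [4, 5], [9]].
Insert 8: appended to row 1. P = [[1, 3, 7, 8], [4, 5], [9]].
Insert 2: 2 bumps 3 from row 1; 3 bumps 4 from row 2; 4 bumps 9 from row 3; 9 starts row 4. P = [[1, 2, 7, 8], [3, 5], [4], [9]].
Insert 6: 6 bumps 7 from row 1; 7 appends to row 2. P = [[1, 2, 6, 8], [3, 5, 7], [4], [9]].

So P = [[1, 2, 6, 8], [3, 5, 7], [4], [9]], Q = [[1, 2, 5, 7], [3, 4, 9], [6], [8]].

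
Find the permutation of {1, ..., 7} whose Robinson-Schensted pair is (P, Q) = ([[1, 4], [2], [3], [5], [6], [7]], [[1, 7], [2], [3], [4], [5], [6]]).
Reverse the RSK construction: for i from n down to 1, find the cell of Q containing i, remove the entry at that cell from P, and reverse-bump it up through P; the value ejected from row 1 is w(i).

Step i=7: Q has 7 at row 1, column 2; remove that cell from P, ejecting 4. So w(7) = 4. P is now [[1], [2], [3], [5], [6], [7]].
Step i=6: Q has 6 at row 6, column 1; remove 7 from row 6 of P and reverse-bump: 7 enters row 5 and ejects 6; 6 enters row 4 and ejects 5; 5 enters row 3 and ejects 3; 3 enters row 2 and ejects 2; 2 enters row 1 and ejects 1. So w(6) = 1. P is now [[2], [3], [5], [6], [7]].
Step i=5: Q has 5 at row 5, column 1; remove 7 from row 5 of P and reverse-bump: 7 enters row 4 and ejects 6; 6 enters row 3 and ejects 5; 5 enters row 2 and ejects 3; 3 enters row 1 and ejects 2. So w(5) = 2. P is now [[3], [5], [6], [7]].
Step i=4: Q has 4 at row 4, column 1; remove 7 from row 4 of P and reverse-bump: 7 enters row 3 and ejects 6; 6 enters row 2 and ejects 5; 5 enters row 1 and ejects 3. So w(4) = 3. P is now [[5], [6], [7]].
Step i=3: Q has 3 at row 3, column 1; remove 7 from row 3 of P and reverse-bump: 7 enters row 2 and ejects 6; 6 enters row 1 and ejects 5. So w(3) = 5. P is now [[6], [7]].
Step i=2: Q has 2 at row 2, column 1; remove 7 from row 2 of P and reverse-bump: 7 enters row 1 and ejects 6. So w(2) = 6. P is now [[7]].
Step i=1: Q has 1 at row 1, column 1; remove that cell from P, ejecting 7. So w(1) = 7. P is now [].

So w = 7 6 5 3 2 1 4.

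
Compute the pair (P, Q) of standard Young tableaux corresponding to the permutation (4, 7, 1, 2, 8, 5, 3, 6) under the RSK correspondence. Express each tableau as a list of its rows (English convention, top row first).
P = [[1, 2, 3, 6], [4, 5, 8], [7]], Q = [[1, 2, 5, 8], [3, 4, 6], [7]]

Insert each entry of the permutation into P by Schensted row insertion, recording in Q the position of each new cell.

Insert 4: appended to row 1. P = [[4]].
Insert 7: appended to row 1. P = [[4, 7]].
Insert 1: 1 bumps 4 from row 1; 4 starts row 2. P = [[1, 7], [4]].
Insert 2: 2 bumps 7 from row 1; 7 appends to row 2. P = [[1, 2], [4, 7]].
Insert 8: appended to row 1. P = [[1, 2, 8], [4, 7]].
Insert 5: 5 bumps 8 from row 1; 8 appends to row 2. P = [[1, 2, 5], [4, 7, 8]].
Insert 3: 3 bumps 5 from row 1; 5 bumps 7 from row 2; 7 starts row 3. P = [[1, 2, 3], [4, 5, 8], [7]].
Insert 6: appended to row 1. P = [[1, 2, 3, 6], [4, 5, 8], [7]].

So P = [[1, 2, 3, 6], [4, 5, 8], [7]], Q = [[1, 2, 5, 8], [3, 4, 6], [7]].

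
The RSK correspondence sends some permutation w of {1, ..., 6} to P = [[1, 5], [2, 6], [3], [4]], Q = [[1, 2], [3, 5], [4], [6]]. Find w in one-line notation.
Reverse RSK: for i = n, n-1, ..., 1, locate i in Q, remove the corresponding corner cell from P, and reverse-bump its entry up through P; the value ejected from row 1 is w(i).

So w = 4 6 3 2 5 1.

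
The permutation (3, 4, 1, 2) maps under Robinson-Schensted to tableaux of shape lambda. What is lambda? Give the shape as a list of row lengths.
Row-insert each entry into an empty tableau.

After inserting 3: P = [[3]].
After inserting 4: P = [[3, 4]].
After inserting 1: P = [[1, 4], [3]].
After inserting 2: P = [[1, 2], [3, 4]].

The final insertion tableau P = [[1, 2], [3, 4]] has shape [2, 2].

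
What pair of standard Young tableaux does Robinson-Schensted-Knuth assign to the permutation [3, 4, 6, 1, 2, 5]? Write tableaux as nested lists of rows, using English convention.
P = [[1, 2, 5], [3, 4, 6]], Q = [[1, 2, 3], [4, 5, 6]]

Insert each entry of the permutation into P by Schensted row insertion, recording in Q the position of each new cell.

Insert 3: appended to row 1. P = [[3]].
Insert 4: appended to row 1. P = [[3, 4]].
Insert 6: appended to row 1. P = [[3, 4, 6]].
Insert 1: 1 bumps 3 from row 1; 3 starts row 2. P = [[1, 4, 6], [3]].
Insert 2: 2 bumps 4 from row 1; 4 appends to row 2. P = [[1, 2, 6], [3, 4]].
Insert 5: 5 bumps 6 from row 1; 6 appends to row 2. P = [[1, 2, 5], [3, 4, 6]].

So P = [[1, 2, 5], [3, 4, 6]], Q = [[1, 2, 3], [4, 5, 6]].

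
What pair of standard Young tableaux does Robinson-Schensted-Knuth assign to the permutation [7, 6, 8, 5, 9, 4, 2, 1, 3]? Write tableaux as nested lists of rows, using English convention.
Insert each entry of the permutation into P by Schensted row insertion, recording in Q the position of each new cell.

Insert 7: appended to row 1. P = [[7]].
Insert 6: 6 bumps 7 from row 1; 7 starts row 2. P = [[6], [7]].
Insert 8: appended to row 1. P = [[6, 8], [7]].
Insert 5: 5 bumps 6 from row 1; 6 bumps 7 from row 2; 7 starts row 3. P = [[5, 8], [6], [7]].
Insert 9: appended to row 1. P = [[5, 8, 9], [6], [7]].
Insert 4: 4 bumps 5 from row 1; 5 bumps 6 from row 2; 6 bumps 7 from row 3; 7 starts row 4. P = [[4, 8, 9], [5], [6], [7]].
Insert 2: 2 bumps 4 from row 1; 4 bumps 5 from row 2; 5 bumps 6 from row 3; 6 bumps 7 from row 4; 7 starts row 5. P = [[2, 8, 9], [4], [5], [6], [7]].
Insert 1: 1 bumps 2 from row 1; 2 bumps 4 from row 2; 4 bumps 5 from row 3; 5 bumps 6 from row 4; 6 bumps 7 from row 5; 7 starts row 6. P = [[1, 8, 9], [2], [4], [5], [6], [7]].
Insert 3: 3 bumps 8 from row 1; 8 appends to row 2. P = [[1, 3, 9], [2, 8], [4], [5], [6], [7]].

So P = [[1, 3, 9], [2, 8], [4], [5], [6], [7]], Q = [[1, 3, 5], [2, 9], [4], [6], [7], [8]].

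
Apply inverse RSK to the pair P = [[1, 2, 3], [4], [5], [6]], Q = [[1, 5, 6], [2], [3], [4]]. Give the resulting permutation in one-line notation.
6 5 4 1 2 3

Reverse the RSK construction: for i from n down to 1, find the cell of Q containing i, remove the entry at that cell from P, and reverse-bump it up through P; the value ejected from row 1 is w(i).

Step i=6: Q has 6 at row 1, column 3; remove that cell from P, ejecting 3. So w(6) = 3. P is now [[1, 2], [4], [5], [6]].
Step i=5: Q has 5 at row 1, column 2; remove that cell from P, ejecting 2. So w(5) = 2. P is now [[1], [4], [5], [6]].
Step i=4: Q has 4 at row 4, column 1; remove 6 from row 4 of P and reverse-bump: 6 enters row 3 and ejects 5; 5 enters row 2 and ejects 4; 4 enters row 1 and ejects 1. So w(4) = 1. P is now [[4], [5], [6]].
Step i=3: Q has 3 at row 3, column 1; remove 6 from row 3 of P and reverse-bump: 6 enters row 2 and ejects 5; 5 enters row 1 and ejects 4. So w(3) = 4. P is now [[5], [6]].
Step i=2: Q has 2 at row 2, column 1; remove 6 from row 2 of P and reverse-bump: 6 enters row 1 and ejects 5. So w(2) = 5. P is now [[6]].
Step i=1: Q has 1 at row 1, column 1; remove that cell from P, ejecting 6. So w(1) = 6. P is now [].

So w = 6 5 4 1 2 3.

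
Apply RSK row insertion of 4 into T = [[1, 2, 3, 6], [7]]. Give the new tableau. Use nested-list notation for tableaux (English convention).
[[1, 2, 3, 4], [6], [7]]

In row 1, 4 replaces 6 (the leftmost entry greater than 4); 6 is bumped to row 2. In row 2, 6 replaces 7 (the leftmost entry greater than 6); 7 is bumped to row 3. 7 starts a new row 3. The new tableau is [[1, 2, 3, 4], [6], [7]].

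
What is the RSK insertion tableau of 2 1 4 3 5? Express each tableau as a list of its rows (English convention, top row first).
P = [[1, 3, 5], [2, 4]]

Insert 2: appended to row 1. P = [[2]].
Insert 1: 1 bumps 2 from row 1; 2 starts row 2. P = [[1], [2]].
Insert 4: appended to row 1. P = [[1, 4], [2]].
Insert 3: 3 bumps 4 from row 1; 4 appends to row 2. P = [[1, 3], [2, 4]].
Insert 5: appended to row 1. P = [[1, 3, 5], [2, 4]].

So P = [[1, 3, 5], [2, 4]].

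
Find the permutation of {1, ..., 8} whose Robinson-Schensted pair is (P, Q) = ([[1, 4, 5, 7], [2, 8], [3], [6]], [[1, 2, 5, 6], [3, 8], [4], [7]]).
Reverse the RSK construction: for i from n down to 1, find the cell of Q containing i, remove the entry at that cell from P, and reverse-bump it up through P; the value ejected from row 1 is w(i).

Step i=8: Q has 8 at row 2, column 2; remove 8 from row 2 of P and reverse-bump: 8 enters row 1 and ejects 7. So w(8) = 7. P is now [[1, 4, 5, 8], [2], [3], [6]].
Step i=7: Q has 7 at row 4, column 1; remove 6 from row 4 of P and reverse-bump: 6 enters row 3 and ejects 3; 3 enters row 2 and ejects 2; 2 enters row 1 and ejects 1. So w(7) = 1. P is now [[2, 4, 5, 8], [3], [6]].
Step i=6: Q has 6 at row 1, column 4; remove that cell from P, ejecting 8. So w(6) = 8. P is now [[2, 4, 5], [3], [6]].
Step i=5: Q has 5 at row 1, column 3; remove that cell from P, ejecting 5. So w(5) = 5. P is now [[2, 4], [3], [6]].
Step i=4: Q has 4 at row 3, column 1; remove 6 from row 3 of P and reverse-bump: 6 enters row 2 and ejects 3; 3 enters row 1 and ejects 2. So w(4) = 2. P is now [[3, 4], [6]].
Step i=3: Q has 3 at row 2, column 1; remove 6 from row 2 of P and reverse-bump: 6 enters row 1 and ejects 4. So w(3) = 4. P is now [[3, 6]].
Step i=2: Q has 2 at row 1, column 2; remove that cell from P, ejecting 6. So w(2) = 6. P is now [[3]].
Step i=1: Q has 1 at row 1, column 1; remove that cell from P, ejecting 3. So w(1) = 3. P is now [].

So w = 3 6 4 2 5 8 1 7.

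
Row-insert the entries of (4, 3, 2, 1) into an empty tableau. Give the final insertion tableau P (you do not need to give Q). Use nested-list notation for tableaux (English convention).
P = [[1], [2], [3], [4]]

Insert 4: appended to row 1. P = [[4]].
Insert 3: 3 bumps 4 from row 1; 4 starts row 2. P = [[3], [4]].
Insert 2: 2 bumps 3 from row 1; 3 bumps 4 from row 2; 4 starts row 3. P = [[2], [3], [4]].
Insert 1: 1 bumps 2 from row 1; 2 bumps 3 from row 2; 3 bumps 4 from row 3; 4 starts row 4. P = [[1], [2], [3], [4]].

So P = [[1], [2], [3], [4]].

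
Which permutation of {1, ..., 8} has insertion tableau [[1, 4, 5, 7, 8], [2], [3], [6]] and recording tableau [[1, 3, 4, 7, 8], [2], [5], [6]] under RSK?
6 3 4 5 2 1 7 8

Reverse the RSK construction: for i from n down to 1, find the cell of Q containing i, remove the entry at that cell from P, and reverse-bump it up through P; the value ejected from row 1 is w(i).

Step i=8: Q has 8 at row 1, column 5; remove that cell from P, ejecting 8. So w(8) = 8. P is now [[1, 4, 5, 7], [2], [3], [6]].
Step i=7: Q has 7 at row 1, column 4; remove that cell from P, ejecting 7. So w(7) = 7. P is now [[1, 4, 5], [2], [3], [6]].
Step i=6: Q has 6 at row 4, column 1; remove 6 from row 4 of P and reverse-bump: 6 enters row 3 and ejects 3; 3 enters row 2 and ejects 2; 2 enters row 1 and ejects 1. So w(6) = 1. P is now [[2, 4, 5], [3], [6]].
Step i=5: Q has 5 at row 3, column 1; remove 6 from row 3 of P and reverse-bump: 6 enters row 2 and ejects 3; 3 enters row 1 and ejects 2. So w(5) = 2. P is now [[3, 4, 5], [6]].
Step i=4: Q has 4 at row 1, column 3; remove that cell from P, ejecting 5. So w(4) = 5. P is now [[3, 4], [6]].
Step i=3: Q has 3 at row 1, column 2; remove that cell from P, ejecting 4. So w(3) = 4. P is now [[3], [6]].
Step i=2: Q has 2 at row 2, column 1; remove 6 from row 2 of P and reverse-bump: 6 enters row 1 and ejects 3. So w(2) = 3. P is now [[6]].
Step i=1: Q has 1 at row 1, column 1; remove that cell from P, ejecting 6. So w(1) = 6. P is now [].

So w = 6 3 4 5 2 1 7 8.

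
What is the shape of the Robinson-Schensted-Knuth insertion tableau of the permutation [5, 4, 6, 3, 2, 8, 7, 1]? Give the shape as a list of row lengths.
[3, 2, 1, 1, 1]

Row-insert each entry into an empty tableau.

After inserting 5: P = [[5]].
After inserting 4: P = [[4], [5]].
After inserting 6: P = [[4, 6], [5]].
After inserting 3: P = [[3, 6], [4], [5]].
After inserting 2: P = [[2, 6], [3], [4], [5]].
After inserting 8: P = [[2, 6, 8], [3], [4], [5]].
After inserting 7: P = [[2, 6, 7], [3, 8], [4], [5]].
After inserting 1: P = [[1, 6, 7], [2, 8], [3], [4], [5]].

The final insertion tableau P = [[1, 6, 7], [2, 8], [3], [4], [5]] has shape [3, 2, 1, 1, 1].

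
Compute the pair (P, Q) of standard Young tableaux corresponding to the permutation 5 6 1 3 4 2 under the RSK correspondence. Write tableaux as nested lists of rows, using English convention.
Insert each entry of the permutation into P by Schensted row insertion, recording in Q the position of each new cell.

Insert 5: appended to row 1. P = [[5]].
Insert 6: appended to row 1. P = [[5, 6]].
Insert 1: 1 bumps 5 from row 1; 5 starts row 2. P = [[1, 6], [5]].
Insert 3: 3 bumps 6 from row 1; 6 appends to row 2. P = [[1, 3], [5, 6]].
Insert 4: appended to row 1. P = [[1, 3, 4], [5, 6]].
Insert 2: 2 bumps 3 from row 1; 3 bumps 5 from row 2; 5 starts row 3. P = [[1, 2, 4], [3, 6], [5]].

So P = [[1, 2, 4], [3, 6], [5]], Q = [[1, 2, 5], [3, 4], [6]].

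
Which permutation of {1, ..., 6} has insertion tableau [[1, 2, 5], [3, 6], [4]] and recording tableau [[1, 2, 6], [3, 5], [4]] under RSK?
Reverse RSK: for i = n, n-1, ..., 1, locate i in Q, remove the corresponding corner cell from P, and reverse-bump its entry up through P; the value ejected from row 1 is w(i).

So w = 4 6 3 1 2 5.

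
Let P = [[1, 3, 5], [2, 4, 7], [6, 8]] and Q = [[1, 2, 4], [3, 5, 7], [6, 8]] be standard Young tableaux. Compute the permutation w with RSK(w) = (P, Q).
Reverse RSK: for i = n, n-1, ..., 1, locate i in Q, remove the corresponding corner cell from P, and reverse-bump its entry up through P; the value ejected from row 1 is w(i).

So w = 2 6 1 8 4 3 7 5.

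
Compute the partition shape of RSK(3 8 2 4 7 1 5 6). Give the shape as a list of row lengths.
Row-insert each entry into an empty tableau.

After inserting 3: P = [[3]].
After inserting 8: P = [[3, 8]].
After inserting 2: P = [[2, 8], [3]].
After inserting 4: P = [[2, 4], [3, 8]].
After inserting 7: P = [[2, 4, 7], [3, 8]].
After inserting 1: P = [[1, 4, 7], [2, 8], [3]].
After inserting 5: P = [[1, 4, 5], [2, 7], [3, 8]].
After inserting 6: P = [[1, 4, 5, 6], [2, 7], [3, 8]].

The final insertion tableau P = [[1, 4, 5, 6], [2, 7], [3, 8]] has shape [4, 2, 2].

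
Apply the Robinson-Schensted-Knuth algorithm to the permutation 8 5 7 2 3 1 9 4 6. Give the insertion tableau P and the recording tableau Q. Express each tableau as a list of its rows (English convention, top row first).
P = [[1, 3, 4, 6], [2, 7, 9], [5], [8]], Q = [[1, 3, 7, 9], [2, 5, 8], [4], [6]]

Insert each entry of the permutation into P by Schensted row insertion, recording in Q the position of each new cell.

After inserting 8: P = [[8]].
After inserting 5: P = [[5], [8]].
After inserting 7: P = [[5, 7], [8]].
After inserting 2: P = [[2, 7], [5], [8]].
After inserting 3: P = [[2, 3], [5, 7], [8]].
After inserting 1: P = [[1, 3], [2, 7], [5], [8]].
After inserting 9: P = [[1, 3, 9], [2, 7], [5], [8]].
After inserting 4: P = [[1, 3, 4], [2, 7, 9], [5], [8]].
After inserting 6: P = [[1, 3, 4, 6], [2, 7, 9], [5], [8]].

So P = [[1, 3, 4, 6], [2, 7, 9], [5], [8]], Q = [[1, 3, 7, 9], [2, 5, 8], [4], [6]].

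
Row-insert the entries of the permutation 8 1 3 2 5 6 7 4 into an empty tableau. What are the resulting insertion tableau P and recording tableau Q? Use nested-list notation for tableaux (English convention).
Insert each entry of the permutation into P by Schensted row insertion, recording in Q the position of each new cell.

Insert 8: appended to row 1. P = [[8]], Q = [[1]].
Insert 1: 1 bumps 8 from row 1; 8 starts row 2. P = [[1], [8]], Q = [[1], [2]].
Insert 3: appended to row 1. P = [[1, 3], [8]], Q = [[1, 3], [2]].
Insert 2: 2 bumps 3 from row 1; 3 bumps 8 from row 2; 8 starts row 3. P = [[1, 2], [3], [8]], Q = [[1, 3], [2], [4]].
Insert 5: appended to row 1. P = [[1, 2, 5], [3], [8]], Q = [[1, 3, 5], [2], [4]].
Insert 6: appended to row 1. P = [[1, 2, 5, 6], [3], [8]], Q = [[1, 3, 5, 6], [2], [4]].
Insert 7: appended to row 1. P = [[1, 2, 5, 6, 7], [3], [8]], Q = [[1, 3, 5, 6, 7], [2], [4]].
Insert 4: 4 bumps 5 from row 1; 5 appends to row 2. P = [[1, 2, 4, 6, 7], [3, 5], [8]], Q = [[1, 3, 5, 6, 7], [2, 8], [4]].

So P = [[1, 2, 4, 6, 7], [3, 5], [8]], Q = [[1, 3, 5, 6, 7], [2, 8], [4]].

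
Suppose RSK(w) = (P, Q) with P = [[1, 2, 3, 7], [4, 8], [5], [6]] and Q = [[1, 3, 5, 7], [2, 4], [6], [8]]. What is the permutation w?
Reverse the RSK construction: for i from n down to 1, find the cell of Q containing i, remove the entry at that cell from P, and reverse-bump it up through P; the value ejected from row 1 is w(i).

Step i=8: Q has 8 at row 4, column 1; remove 6 from row 4 of P and reverse-bump: 6 enters row 3 and ejects 5; 5 enters row 2 and ejects 4; 4 enters row 1 and ejects 3. So w(8) = 3. P is now [[1, 2, 4, 7], [5, 8], [6]].
Step i=7: Q has 7 at row 1, column 4; remove that cell from P, ejecting 7. So w(7) = 7. P is now [[1, 2, 4], [5, 8], [6]].
Step i=6: Q has 6 at row 3, column 1; remove 6 from row 3 of P and reverse-bump: 6 enters row 2 and ejects 5; 5 enters row 1 and ejects 4. So w(6) = 4. P is now [[1, 2, 5], [6, 8]].
Step i=5: Q has 5 at row 1, column 3; remove that cell from P, ejecting 5. So w(5) = 5. P is now [[1, 2], [6, 8]].
Step i=4: Q has 4 at row 2, column 2; remove 8 from row 2 of P and reverse-bump: 8 enters row 1 and ejects 2. So w(4) = 2. P is now [[1, 8], [6]].
Step i=3: Q has 3 at row 1, column 2; remove that cell from P, ejecting 8. So w(3) = 8. P is now [[1], [6]].
Step i=2: Q has 2 at row 2, column 1; remove 6 from row 2 of P and reverse-bump: 6 enters row 1 and ejects 1. So w(2) = 1. P is now [[6]].
Step i=1: Q has 1 at row 1, column 1; remove that cell from P, ejecting 6. So w(1) = 6. P is now [].

So w = 6 1 8 2 5 4 7 3.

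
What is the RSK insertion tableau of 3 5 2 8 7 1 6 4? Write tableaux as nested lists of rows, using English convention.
Insert 3: appended to row 1. P = [[3]].
Insert 5: appended to row 1. P = [[3, 5]].
Insert 2: 2 bumps 3 from row 1; 3 starts row 2. P = [[2, 5], [3]].
Insert 8: appended to row 1. P = [[2, 5, 8], [3]].
Insert 7: 7 bumps 8 from row 1; 8 appends to row 2. P = [[2, 5, 7], [3, 8]].
Insert 1: 1 bumps 2 from row 1; 2 bumps 3 from row 2; 3 starts row 3. P = [[1, 5, 7], [2, 8], [3]].
Insert 6: 6 bumps 7 from row 1; 7 bumps 8 from row 2; 8 appends to row 3. P = [[1, 5, 6], [2, 7], [3, 8]].
Insert 4: 4 bumps 5 from row 1; 5 bumps 7 from row 2; 7 bumps 8 from row 3; 8 starts row 4. P = [[1, 4, 6], [2, 5], [3, 7], [8]].

So P = [[1, 4, 6], [2, 5], [3, 7], [8]].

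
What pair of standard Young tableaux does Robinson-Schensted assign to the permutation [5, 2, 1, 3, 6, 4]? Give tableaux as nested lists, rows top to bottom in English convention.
Insert each entry of the permutation into P by Schensted row insertion, recording in Q the position of each new cell.

After inserting 5: P = [[5]].
After inserting 2: P = [[2], [5]].
After inserting 1: P = [[1], [2], [5]].
After inserting 3: P = [[1, 3], [2], [5]].
After inserting 6: P = [[1, 3, 6], [2], [5]].
After inserting 4: P = [[1, 3, 4], [2, 6], [5]].

So P = [[1, 3, 4], [2, 6], [5]], Q = [[1, 4, 5], [2, 6], [3]].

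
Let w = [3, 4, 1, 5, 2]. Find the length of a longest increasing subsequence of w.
3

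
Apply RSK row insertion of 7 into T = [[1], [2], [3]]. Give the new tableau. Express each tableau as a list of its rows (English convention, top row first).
[[1, 7], [2], [3]]

7 is larger than every entry of row 1, so it is appended to row 1. The new tableau is [[1, 7], [2], [3]].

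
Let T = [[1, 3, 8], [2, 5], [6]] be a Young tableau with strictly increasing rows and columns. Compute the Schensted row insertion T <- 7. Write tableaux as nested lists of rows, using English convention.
In row 1, 7 replaces 8 (the leftmost entry greater than 7); 8 is bumped to row 2. 8 is appended to row 2. The new tableau is [[1, 3, 7], [2, 5, 8], [6]].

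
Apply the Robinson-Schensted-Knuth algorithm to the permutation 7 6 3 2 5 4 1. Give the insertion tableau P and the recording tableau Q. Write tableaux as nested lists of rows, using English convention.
P = [[1, 4], [2, 5], [3], [6], [7]], Q = [[1, 5], [2, 6], [3], [4], [7]]

Insert each entry of the permutation into P by Schensted row insertion, recording in Q the position of each new cell.

Insert 7: appended to row 1. P = [[7]].
Insert 6: 6 bumps 7 from row 1; 7 starts row 2. P = [[6], [7]].
Insert 3: 3 bumps 6 from row 1; 6 bumps 7 from row 2; 7 starts row 3. P = [[3], [6], [7]].
Insert 2: 2 bumps 3 from row 1; 3 bumps 6 from row 2; 6 bumps 7 from row 3; 7 starts row 4. P = [[2], [3], [6], [7]].
Insert 5: appended to row 1. P = [[2, 5], [3], [6], [7]].
Insert 4: 4 bumps 5 from row 1; 5 appends to row 2. P = [[2, 4], [3, 5], [6], [7]].
Insert 1: 1 bumps 2 from row 1; 2 bumps 3 from row 2; 3 bumps 6 from row 3; 6 bumps 7 from row 4; 7 starts row 5. P = [[1, 4], [2, 5], [3], [6], [7]].

So P = [[1, 4], [2, 5], [3], [6], [7]], Q = [[1, 5], [2, 6], [3], [4], [7]].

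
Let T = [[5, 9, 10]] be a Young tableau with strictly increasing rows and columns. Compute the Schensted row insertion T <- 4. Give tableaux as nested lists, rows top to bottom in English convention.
In row 1, 4 replaces 5 (the leftmost entry greater than 4); 5 is bumped to row 2. 5 starts a new row 2. The new tableau is [[4, 9, 10], [5]].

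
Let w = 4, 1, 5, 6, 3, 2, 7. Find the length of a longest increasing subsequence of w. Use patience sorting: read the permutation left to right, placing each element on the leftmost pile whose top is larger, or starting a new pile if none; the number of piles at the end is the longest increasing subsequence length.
4

4: new pile. tops = [4]
1: onto pile 1 (replacing 4). tops = [1]
5: new pile. tops = [1, 5]
6: new pile. tops = [1, 5, 6]
3: onto pile 2 (replacing 5). tops = [1, 3, 6]
2: onto pile 2 (replacing 3). tops = [1, 2, 6]
7: new pile. tops = [1, 2, 6, 7]

4 piles, so the longest increasing subsequence has length 4.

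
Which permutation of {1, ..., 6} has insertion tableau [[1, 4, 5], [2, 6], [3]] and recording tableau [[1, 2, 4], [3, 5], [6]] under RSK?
3 4 2 6 5 1

Reverse the RSK construction: for i from n down to 1, find the cell of Q containing i, remove the entry at that cell from P, and reverse-bump it up through P; the value ejected from row 1 is w(i).

Step i=6: Q has 6 at row 3, column 1; remove 3 from row 3 of P and reverse-bump: 3 enters row 2 and ejects 2; 2 enters row 1 and ejects 1. So w(6) = 1. P is now [[2, 4, 5], [3, 6]].
Step i=5: Q has 5 at row 2, column 2; remove 6 from row 2 of P and reverse-bump: 6 enters row 1 and ejects 5. So w(5) = 5. P is now [[2, 4, 6], [3]].
Step i=4: Q has 4 at row 1, column 3; remove that cell from P, ejecting 6. So w(4) = 6. P is now [[2, 4], [3]].
Step i=3: Q has 3 at row 2, column 1; remove 3 from row 2 of P and reverse-bump: 3 enters row 1 and ejects 2. So w(3) = 2. P is now [[3, 4]].
Step i=2: Q has 2 at row 1, column 2; remove that cell from P, ejecting 4. So w(2) = 4. P is now [[3]].
Step i=1: Q has 1 at row 1, column 1; remove that cell from P, ejecting 3. So w(1) = 3. P is now [].

So w = 3 4 2 6 5 1.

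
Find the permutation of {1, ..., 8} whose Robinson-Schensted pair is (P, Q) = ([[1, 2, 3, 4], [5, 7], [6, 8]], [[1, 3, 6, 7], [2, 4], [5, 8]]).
6 1 8 5 2 3 7 4

Reverse the RSK construction: for i from n down to 1, find the cell of Q containing i, remove the entry at that cell from P, and reverse-bump it up through P; the value ejected from row 1 is w(i).

Step i=8: Q has 8 at row 3, column 2; remove 8 from row 3 of P and reverse-bump: 8 enters row 2 and ejects 7; 7 enters row 1 and ejects 4. So w(8) = 4. P is now [[1, 2, 3, 7], [5, 8], [6]].
Step i=7: Q has 7 at row 1, column 4; remove that cell from P, ejecting 7. So w(7) = 7. P is now [[1, 2, 3], [5, 8], [6]].
Step i=6: Q has 6 at row 1, column 3; remove that cell from P, ejecting 3. So w(6) = 3. P is now [[1, 2], [5, 8], [6]].
Step i=5: Q has 5 at row 3, column 1; remove 6 from row 3 of P and reverse-bump: 6 enters row 2 and ejects 5; 5 enters row 1 and ejects 2. So w(5) = 2. P is now [[1, 5], [6, 8]].
Step i=4: Q has 4 at row 2, column 2; remove 8 from row 2 of P and reverse-bump: 8 enters row 1 and ejects 5. So w(4) = 5. P is now [[1, 8], [6]].
Step i=3: Q has 3 at row 1, column 2; remove that cell from P, ejecting 8. So w(3) = 8. P is now [[1], [6]].
Step i=2: Q has 2 at row 2, column 1; remove 6 from row 2 of P and reverse-bump: 6 enters row 1 and ejects 1. So w(2) = 1. P is now [[6]].
Step i=1: Q has 1 at row 1, column 1; remove that cell from P, ejecting 6. So w(1) = 6. P is now [].

So w = 6 1 8 5 2 3 7 4.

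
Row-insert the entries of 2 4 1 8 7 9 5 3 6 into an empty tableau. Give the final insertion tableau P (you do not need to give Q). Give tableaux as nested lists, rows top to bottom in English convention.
Insert 2: appended to row 1. P = [[2]].
Insert 4: appended to row 1. P = [[2, 4]].
Insert 1: 1 bumps 2 from row 1; 2 starts row 2. P = [[1, 4], [2]].
Insert 8: appended to row 1. P = [[1, 4, 8], [2]].
Insert 7: 7 bumps 8 from row 1; 8 appends to row 2. P = [[1, 4, 7], [2, 8]].
Insert 9: appended to row 1. P = [[1, 4, 7, 9], [2, 8]].
Insert 5: 5 bumps 7 from row 1; 7 bumps 8 from row 2; 8 starts row 3. P = [[1, 4, 5, 9], [2, 7], [8]].
Insert 3: 3 bumps 4 from row 1; 4 bumps 7 from row 2; 7 bumps 8 from row 3; 8 starts row 4. P = [[1, 3, 5, 9], [2, 4], [7], [8]].
Insert 6: 6 bumps 9 from row 1; 9 appends to row 2. P = [[1, 3, 5, 6], [2, 4, 9], [7], [8]].

So P = [[1, 3, 5, 6], [2, 4, 9], [7], [8]].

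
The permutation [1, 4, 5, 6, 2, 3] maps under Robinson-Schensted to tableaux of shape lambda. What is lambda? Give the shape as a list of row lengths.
Row-insert each entry into an empty tableau.

After inserting 1: P = [[1]].
After inserting 4: P = [[1, 4]].
After inserting 5: P = [[1, 4, 5]].
After inserting 6: P = [[1, 4, 5, 6]].
After inserting 2: P = [[1, 2, 5, 6], [4]].
After inserting 3: P = [[1, 2, 3, 6], [4, 5]].

The final insertion tableau P = [[1, 2, 3, 6], [4, 5]] has shape [4, 2].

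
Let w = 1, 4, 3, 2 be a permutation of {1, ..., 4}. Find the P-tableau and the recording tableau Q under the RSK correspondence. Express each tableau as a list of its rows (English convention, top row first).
Insert each entry of the permutation into P by Schensted row insertion, recording in Q the position of each new cell.

Insert 1: appended to row 1. P = [[1]], Q = [[1]].
Insert 4: appended to row 1. P = [[1, 4]], Q = [[1, 2]].
Insert 3: 3 bumps 4 from row 1; 4 starts row 2. P = [[1, 3], [4]], Q = [[1, 2], [3]].
Insert 2: 2 bumps 3 from row 1; 3 bumps 4 from row 2; 4 starts row 3. P = [[1, 2], [3], [4]], Q = [[1, 2], [3], [4]].

So P = [[1, 2], [3], [4]], Q = [[1, 2], [3], [4]].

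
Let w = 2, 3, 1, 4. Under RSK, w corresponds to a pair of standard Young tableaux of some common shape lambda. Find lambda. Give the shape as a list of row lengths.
[3, 1]

Row-insert each entry into an empty tableau.

After inserting 2: P = [[2]].
After inserting 3: P = [[2, 3]].
After inserting 1: P = [[1, 3], [2]].
After inserting 4: P = [[1, 3, 4], [2]].

The final insertion tableau P = [[1, 3, 4], [2]] has shape [3, 1].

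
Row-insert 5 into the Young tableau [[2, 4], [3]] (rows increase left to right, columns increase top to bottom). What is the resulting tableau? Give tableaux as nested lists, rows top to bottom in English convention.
[[2, 4, 5], [3]]

5 is larger than every entry of row 1, so it is appended to row 1. The new tableau is [[2, 4, 5], [3]].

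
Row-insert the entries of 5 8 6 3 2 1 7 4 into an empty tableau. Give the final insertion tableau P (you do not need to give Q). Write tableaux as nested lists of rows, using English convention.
Insert 5: appended to row 1. P = [[5]].
Insert 8: appended to row 1. P = [[5, 8]].
Insert 6: 6 bumps 8 from row 1; 8 starts row 2. P = [[5, 6], [8]].
Insert 3: 3 bumps 5 from row 1; 5 bumps 8 from row 2; 8 starts row 3. P = [[3, 6], [5], [8]].
Insert 2: 2 bumps 3 from row 1; 3 bumps 5 from row 2; 5 bumps 8 from row 3; 8 starts row 4. P = [[2, 6], [3], [5], [8]].
Insert 1: 1 bumps 2 from row 1; 2 bumps 3 from row 2; 3 bumps 5 from row 3; 5 bumps 8 from row 4; 8 starts row 5. P = [[1, 6], [2], [3], [5], [8]].
Insert 7: appended to row 1. P = [[1, 6, 7], [2], [3], [5], [8]].
Insert 4: 4 bumps 6 from row 1; 6 appends to row 2. P = [[1, 4, 7], [2, 6], [3], [5], [8]].

So P = [[1, 4, 7], [2, 6], [3], [5], [8]].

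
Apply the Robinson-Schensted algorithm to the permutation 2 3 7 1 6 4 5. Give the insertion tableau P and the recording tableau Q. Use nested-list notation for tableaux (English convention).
P = [[1, 3, 4, 5], [2, 6], [7]], Q = [[1, 2, 3, 7], [4, 5], [6]]

Insert each entry of the permutation into P by Schensted row insertion, recording in Q the position of each new cell.

Insert 2: appended to row 1. P = [[2]].
Insert 3: appended to row 1. P = [[2, 3]].
Insert 7: appended to row 1. P = [[2, 3, 7]].
Insert 1: 1 bumps 2 from row 1; 2 starts row 2. P = [[1, 3, 7], [2]].
Insert 6: 6 bumps 7 from row 1; 7 appends to row 2. P = [[1, 3, 6], [2, 7]].
Insert 4: 4 bumps 6 from row 1; 6 bumps 7 from row 2; 7 starts row 3. P = [[1, 3, 4], [2, 6], [7]].
Insert 5: appended to row 1. P = [[1, 3, 4, 5], [2, 6], [7]].

So P = [[1, 3, 4, 5], [2, 6], [7]], Q = [[1, 2, 3, 7], [4, 5], [6]].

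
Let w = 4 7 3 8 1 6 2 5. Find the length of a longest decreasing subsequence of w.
3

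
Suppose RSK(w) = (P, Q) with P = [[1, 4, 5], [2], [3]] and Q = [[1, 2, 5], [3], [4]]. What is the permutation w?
3 4 2 1 5

Reverse the RSK construction: for i from n down to 1, find the cell of Q containing i, remove the entry at that cell from P, and reverse-bump it up through P; the value ejected from row 1 is w(i).

Step i=5: Q has 5 at row 1, column 3; remove that cell from P, ejecting 5. So w(5) = 5. P is now [[1, 4], [2], [3]].
Step i=4: Q has 4 at row 3, column 1; remove 3 from row 3 of P and reverse-bump: 3 enters row 2 and ejects 2; 2 enters row 1 and ejects 1. So w(4) = 1. P is now [[2, 4], [3]].
Step i=3: Q has 3 at row 2, column 1; remove 3 from row 2 of P and reverse-bump: 3 enters row 1 and ejects 2. So w(3) = 2. P is now [[3, 4]].
Step i=2: Q has 2 at row 1, column 2; remove that cell from P, ejecting 4. So w(2) = 4. P is now [[3]].
Step i=1: Q has 1 at row 1, column 1; remove that cell from P, ejecting 3. So w(1) = 3. P is now [].

So w = 3 4 2 1 5.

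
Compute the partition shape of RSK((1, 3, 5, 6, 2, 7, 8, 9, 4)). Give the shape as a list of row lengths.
RSK row insertion gives P = [[1, 2, 4, 6, 7, 8, 9], [3, 5]], which has shape [7, 2].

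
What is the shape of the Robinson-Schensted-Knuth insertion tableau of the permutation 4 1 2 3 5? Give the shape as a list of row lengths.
Row-insert each entry into an empty tableau.

After inserting 4: P = [[4]].
After inserting 1: P = [[1], [4]].
After inserting 2: P = [[1, 2], [4]].
After inserting 3: P = [[1, 2, 3], [4]].
After inserting 5: P = [[1, 2, 3, 5], [4]].

The final insertion tableau P = [[1, 2, 3, 5], [4]] has shape [4, 1].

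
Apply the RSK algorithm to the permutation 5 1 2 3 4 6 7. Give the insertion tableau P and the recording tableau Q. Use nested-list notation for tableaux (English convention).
P = [[1, 2, 3, 4, 6, 7], [5]], Q = [[1, 3, 4, 5, 6, 7], [2]]

Insert each entry of the permutation into P by Schensted row insertion, recording in Q the position of each new cell.

Insert 5: appended to row 1. P = [[5]].
Insert 1: 1 bumps 5 from row 1; 5 starts row 2. P = [[1], [5]].
Insert 2: appended to row 1. P = [[1, 2], [5]].
Insert 3: appended to row 1. P = [[1, 2, 3], [5]].
Insert 4: appended to row 1. P = [[1, 2, 3, 4], [5]].
Insert 6: appended to row 1. P = [[1, 2, 3, 4, 6], [5]].
Insert 7: appended to row 1. P = [[1, 2, 3, 4, 6, 7], [5]].

So P = [[1, 2, 3, 4, 6, 7], [5]], Q = [[1, 3, 4, 5, 6, 7], [2]].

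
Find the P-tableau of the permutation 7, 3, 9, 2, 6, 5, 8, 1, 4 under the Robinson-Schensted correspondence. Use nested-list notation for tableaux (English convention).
Insert 7: appended to row 1. P = [[7]].
Insert 3: 3 bumps 7 from row 1; 7 starts row 2. P = [[3], [7]].
Insert 9: appended to row 1. P = [[3, 9], [7]].
Insert 2: 2 bumps 3 from row 1; 3 bumps 7 from row 2; 7 starts row 3. P = [[2, 9], [3], [7]].
Insert 6: 6 bumps 9 from row 1; 9 appends to row 2. P = [[2, 6], [3, 9], [7]].
Insert 5: 5 bumps 6 from row 1; 6 bumps 9 from row 2; 9 appends to row 3. P = [[2, 5], [3, 6], [7, 9]].
Insert 8: appended to row 1. P = [[2, 5, 8], [3, 6], [7, 9]].
Insert 1: 1 bumps 2 from row 1; 2 bumps 3 from row 2; 3 bumps 7 from row 3; 7 starts row 4. P = [[1, 5, 8], [2, 6], [3, 9], [7]].
Insert 4: 4 bumps 5 from row 1; 5 bumps 6 from row 2; 6 bumps 9 from row 3; 9 appends to row 4. P = [[1, 4, 8], [2, 5], [3, 6], [7, 9]].

So P = [[1, 4, 8], [2, 5], [3, 6], [7, 9]].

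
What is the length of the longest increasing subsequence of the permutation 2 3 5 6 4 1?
4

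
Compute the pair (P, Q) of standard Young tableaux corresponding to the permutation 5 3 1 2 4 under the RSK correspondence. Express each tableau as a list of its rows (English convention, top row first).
P = [[1, 2, 4], [3], [5]], Q = [[1, 4, 5], [2], [3]]

Insert each entry of the permutation into P by Schensted row insertion, recording in Q the position of each new cell.

Insert 5: appended to row 1. P = [[5]].
Insert 3: 3 bumps 5 from row 1; 5 starts row 2. P = [[3], [5]].
Insert 1: 1 bumps 3 from row 1; 3 bumps 5 from row 2; 5 starts row 3. P = [[1], [3], [5]].
Insert 2: appended to row 1. P = [[1, 2], [3], [5]].
Insert 4: appended to row 1. P = [[1, 2, 4], [3], [5]].

So P = [[1, 2, 4], [3], [5]], Q = [[1, 4, 5], [2], [3]].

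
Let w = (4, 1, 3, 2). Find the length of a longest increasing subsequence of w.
2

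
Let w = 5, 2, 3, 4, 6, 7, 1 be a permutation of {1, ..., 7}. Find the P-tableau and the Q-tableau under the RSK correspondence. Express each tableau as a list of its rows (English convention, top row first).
Insert each entry of the permutation into P by Schensted row insertion, recording in Q the position of each new cell.

After inserting 5: P = [[5]].
After inserting 2: P = [[2], [5]].
After inserting 3: P = [[2, 3], [5]].
After inserting 4: P = [[2, 3, 4], [5]].
After inserting 6: P = [[2, 3, 4, 6], [5]].
After inserting 7: P = [[2, 3, 4, 6, 7], [5]].
After inserting 1: P = [[1, 3, 4, 6, 7], [2], [5]].

So P = [[1, 3, 4, 6, 7], [2], [5]], Q = [[1, 3, 4, 5, 6], [2], [7]].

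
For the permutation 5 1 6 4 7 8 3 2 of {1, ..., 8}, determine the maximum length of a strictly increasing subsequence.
4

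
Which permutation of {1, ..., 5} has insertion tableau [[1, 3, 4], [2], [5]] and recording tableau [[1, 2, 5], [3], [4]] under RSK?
2 5 3 1 4

Reverse the RSK construction: for i from n down to 1, find the cell of Q containing i, remove the entry at that cell from P, and reverse-bump it up through P; the value ejected from row 1 is w(i).

Step i=5: Q has 5 at row 1, column 3; remove that cell from P, ejecting 4. So w(5) = 4. P is now [[1, 3], [2], [5]].
Step i=4: Q has 4 at row 3, column 1; remove 5 from row 3 of P and reverse-bump: 5 enters row 2 and ejects 2; 2 enters row 1 and ejects 1. So w(4) = 1. P is now [[2, 3], [5]].
Step i=3: Q has 3 at row 2, column 1; remove 5 from row 2 of P and reverse-bump: 5 enters row 1 and ejects 3. So w(3) = 3. P is now [[2, 5]].
Step i=2: Q has 2 at row 1, column 2; remove that cell from P, ejecting 5. So w(2) = 5. P is now [[2]].
Step i=1: Q has 1 at row 1, column 1; remove that cell from P, ejecting 2. So w(1) = 2. P is now [].

So w = 2 5 3 1 4.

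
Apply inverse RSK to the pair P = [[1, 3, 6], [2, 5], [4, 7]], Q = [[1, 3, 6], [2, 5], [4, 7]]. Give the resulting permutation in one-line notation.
Reverse the RSK construction: for i from n down to 1, find the cell of Q containing i, remove the entry at that cell from P, and reverse-bump it up through P; the value ejected from row 1 is w(i).

Step i=7: Q has 7 at row 3, column 2; remove 7 from row 3 of P and reverse-bump: 7 enters row 2 and ejects 5; 5 enters row 1 and ejects 3. So w(7) = 3. P is now [[1, 5, 6], [2, 7], [4]].
Step i=6: Q has 6 at row 1, column 3; remove that cell from P, ejecting 6. So w(6) = 6. P is now [[1, 5], [2, 7], [4]].
Step i=5: Q has 5 at row 2, column 2; remove 7 from row 2 of P and reverse-bump: 7 enters row 1 and ejects 5. So w(5) = 5. P is now [[1, 7], [2], [4]].
Step i=4: Q has 4 at row 3, column 1; remove 4 from row 3 of P and reverse-bump: 4 enters row 2 and ejects 2; 2 enters row 1 and ejects 1. So w(4) = 1. P is now [[2, 7], [4]].
Step i=3: Q has 3 at row 1, column 2; remove that cell from P, ejecting 7. So w(3) = 7. P is now [[2], [4]].
Step i=2: Q has 2 at row 2, column 1; remove 4 from row 2 of P and reverse-bump: 4 enters row 1 and ejects 2. So w(2) = 2. P is now [[4]].
Step i=1: Q has 1 at row 1, column 1; remove that cell from P, ejecting 4. So w(1) = 4. P is now [].

So w = 4 2 7 1 5 6 3.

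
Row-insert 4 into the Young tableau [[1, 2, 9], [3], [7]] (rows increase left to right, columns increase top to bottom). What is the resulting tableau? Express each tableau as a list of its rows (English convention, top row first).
In row 1, 4 replaces 9 (the leftmost entry greater than 4); 9 is bumped to row 2. 9 is appended to row 2. The new tableau is [[1, 2, 4], [3, 9], [7]].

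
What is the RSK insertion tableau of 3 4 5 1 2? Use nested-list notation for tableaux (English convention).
Insert 3: appended to row 1. P = [[3]].
Insert 4: appended to row 1. P = [[3, 4]].
Insert 5: appended to row 1. P = [[3, 4, 5]].
Insert 1: 1 bumps 3 from row 1; 3 starts row 2. P = [[1, 4, 5], [3]].
Insert 2: 2 bumps 4 from row 1; 4 appends to row 2. P = [[1, 2, 5], [3, 4]].

So P = [[1, 2, 5], [3, 4]].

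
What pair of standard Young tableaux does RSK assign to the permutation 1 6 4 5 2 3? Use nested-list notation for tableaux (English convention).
P = [[1, 2, 3], [4, 5], [6]], Q = [[1, 2, 4], [3, 6], [5]]

Insert each entry of the permutation into P by Schensted row insertion, recording in Q the position of each new cell.

Insert 1: appended to row 1. P = [[1]].
Insert 6: appended to row 1. P = [[1, 6]].
Insert 4: 4 bumps 6 from row 1; 6 starts row 2. P = [[1, 4], [6]].
Insert 5: appended to row 1. P = [[1, 4, 5], [6]].
Insert 2: 2 bumps 4 from row 1; 4 bumps 6 from row 2; 6 starts row 3. P = [[1, 2, 5], [4], [6]].
Insert 3: 3 bumps 5 from row 1; 5 appends to row 2. P = [[1, 2, 3], [4, 5], [6]].

So P = [[1, 2, 3], [4, 5], [6]], Q = [[1, 2, 4], [3, 6], [5]].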